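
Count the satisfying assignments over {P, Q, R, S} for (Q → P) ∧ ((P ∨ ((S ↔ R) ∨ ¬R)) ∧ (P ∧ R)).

Initial set: {((Q → P) ∧ ((P ∨ ((S ↔ R) ∨ ¬R)) ∧ (P ∧ R)))}.
((Q → P) ∧ ((P ∨ ((S ↔ R) ∨ ¬R)) ∧ (P ∧ R))): α-rule — add (Q → P), ((P ∨ ((S ↔ R) ∨ ¬R)) ∧ (P ∧ R)).
((P ∨ ((S ↔ R) ∨ ¬R)) ∧ (P ∧ R)): α-rule — add (P ∨ ((S ↔ R) ∨ ¬R)), (P ∧ R).
(P ∧ R): α-rule — add P, R.
(Q → P): β-rule — branch into ¬Q  //  P.
  branch 1 (add ¬Q):
    (P ∨ ((S ↔ R) ∨ ¬R)): β-rule — branch into P  //  ((S ↔ R) ∨ ¬R).
      branch 1.1 (add P):
        ○ open, literals {P=T, Q=F, R=T}.
      branch 1.2 (add ((S ↔ R) ∨ ¬R)):
        ((S ↔ R) ∨ ¬R): β-rule — branch into (S ↔ R)  //  ¬R.
          branch 1.2.1 (add (S ↔ R)):
            (S ↔ R): β-rule — branch into S, R  //  ¬S, ¬R.
              branch 1.2.1.1 (add S, R):
                ○ open, literals {P=T, Q=F, R=T, S=T}.
              branch 1.2.1.2 (add ¬S, ¬R):
                × closes — contains both R and ¬R.
          branch 1.2.2 (add ¬R):
            × closes — contains both R and ¬R.
  branch 2 (add P):
    (P ∨ ((S ↔ R) ∨ ¬R)): β-rule — branch into P  //  ((S ↔ R) ∨ ¬R).
      branch 2.1 (add P):
        ○ open, literals {P=T, R=T}.
      branch 2.2 (add ((S ↔ R) ∨ ¬R)):
        ((S ↔ R) ∨ ¬R): β-rule — branch into (S ↔ R)  //  ¬R.
          branch 2.2.1 (add (S ↔ R)):
            (S ↔ R): β-rule — branch into S, R  //  ¬S, ¬R.
              branch 2.2.1.1 (add S, R):
                ○ open, literals {P=T, R=T, S=T}.
              branch 2.2.1.2 (add ¬S, ¬R):
                × closes — contains both R and ¬R.
          branch 2.2.2 (add ¬R):
            × closes — contains both R and ¬R.
4 branches closed, 4 open.
Each open branch fixes some atoms; the unmentioned ones are free. Counting distinct full assignments: branch {P=T, Q=F, R=T} (S) contributes 2 new; branch {P=T, Q=F, R=T, S=T} (none free) contributes 0 new; branch {P=T, R=T} (Q, S) contributes 2 new; branch {P=T, R=T, S=T} (Q) contributes 0 new. Total: 4.

4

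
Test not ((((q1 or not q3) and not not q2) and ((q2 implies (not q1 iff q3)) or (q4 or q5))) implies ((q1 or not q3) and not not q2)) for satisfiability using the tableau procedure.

Initial set: {not ((((q1 or not q3) and not not q2) and ((q2 implies (not q1 iff q3)) or (q4 or q5))) implies ((q1 or not q3) and not not q2))}.
not ((((q1 or not q3) and not not q2) and ((q2 implies (not q1 iff q3)) or (q4 or q5))) implies ((q1 or not q3) and not not q2)): α-rule — add (((q1 or not q3) and not not q2) and ((q2 implies (not q1 iff q3)) or (q4 or q5))), not ((q1 or not q3) and not not q2).
(((q1 or not q3) and not not q2) and ((q2 implies (not q1 iff q3)) or (q4 or q5))): α-rule — add ((q1 or not q3) and not not q2), ((q2 implies (not q1 iff q3)) or (q4 or q5)).
((q1 or not q3) and not not q2): α-rule — add (q1 or not q3), not not q2.
not not q2: drop double negation, giving q2.
not ((q1 or not q3) and not not q2): β-rule — branch into not (q1 or not q3)  //  not not not q2.
  branch 1 (add not (q1 or not q3)):
    not (q1 or not q3): α-rule — add not q1, not not q3.
    ((q2 implies (not q1 iff q3)) or (q4 or q5)): β-rule — branch into (q2 implies (not q1 iff q3))  //  (q4 or q5).
      branch 1.1 (add (q2 implies (not q1 iff q3))):
        (q1 or not q3): β-rule — branch into q1  //  not q3.
          branch 1.1.1 (add q1):
            × closes — contains both q1 and not q1.
          branch 1.1.2 (add not q3):
            × closes — contains both q3 and not q3.
      branch 1.2 (add (q4 or q5)):
        (q1 or not q3): β-rule — branch into q1  //  not q3.
          branch 1.2.1 (add q1):
            × closes — contains both q1 and not q1.
          branch 1.2.2 (add not q3):
            × closes — contains both q3 and not q3.
  branch 2 (add not not not q2):
    not not not q2: drop double negation, giving not q2.
    × closes — contains both q2 and not q2.
All 5 branches close.
Every branch closed; the formula is unsatisfiable.

Unsatisfiable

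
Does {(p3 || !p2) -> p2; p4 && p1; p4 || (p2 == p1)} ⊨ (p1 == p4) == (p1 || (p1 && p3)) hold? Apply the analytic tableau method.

Initial set: {((p3 || !p2) -> p2); (p4 && p1); (p4 || (p2 == p1)); !((p1 == p4) == (p1 || (p1 && p3)))}.
(p4 && p1): α-rule — add p4, p1.
((p3 || !p2) -> p2): β-rule — branch into !(p3 || !p2)  //  p2.
  branch 1 (add !(p3 || !p2)):
    !(p3 || !p2): α-rule — add !p3, !!p2.
    (p4 || (p2 == p1)): β-rule — branch into p4  //  (p2 == p1).
      branch 1.1 (add p4):
        !((p1 == p4) == (p1 || (p1 && p3))): β-rule — branch into (p1 == p4), !(p1 || (p1 && p3))  //  !(p1 == p4), (p1 || (p1 && p3)).
          branch 1.1.1 (add (p1 == p4), !(p1 || (p1 && p3))):
            !(p1 || (p1 && p3)): α-rule — add !p1, !(p1 && p3).
            × closes — contains both p1 and !p1.
          branch 1.1.2 (add !(p1 == p4), (p1 || (p1 && p3))):
            !(p1 == p4): β-rule — branch into p1, !p4  //  !p1, p4.
              branch 1.1.2.1 (add p1, !p4):
                × closes — contains both p4 and !p4.
              branch 1.1.2.2 (add !p1, p4):
                × closes — contains both p1 and !p1.
      branch 1.2 (add (p2 == p1)):
        !((p1 == p4) == (p1 || (p1 && p3))): β-rule — branch into (p1 == p4), !(p1 || (p1 && p3))  //  !(p1 == p4), (p1 || (p1 && p3)).
          branch 1.2.1 (add (p1 == p4), !(p1 || (p1 && p3))):
            !(p1 || (p1 && p3)): α-rule — add !p1, !(p1 && p3).
            × closes — contains both p1 and !p1.
          branch 1.2.2 (add !(p1 == p4), (p1 || (p1 && p3))):
            (p2 == p1): β-rule — branch into p2, p1  //  !p2, !p1.
              branch 1.2.2.1 (add p2, p1):
                !(p1 == p4): β-rule — branch into p1, !p4  //  !p1, p4.
                  branch 1.2.2.1.1 (add p1, !p4):
                    × closes — contains both p4 and !p4.
                  branch 1.2.2.1.2 (add !p1, p4):
                    × closes — contains both p1 and !p1.
              branch 1.2.2.2 (add !p2, !p1):
                × closes — contains both p2 and !p2.
  branch 2 (add p2):
    (p4 || (p2 == p1)): β-rule — branch into p4  //  (p2 == p1).
      branch 2.1 (add p4):
        !((p1 == p4) == (p1 || (p1 && p3))): β-rule — branch into (p1 == p4), !(p1 || (p1 && p3))  //  !(p1 == p4), (p1 || (p1 && p3)).
          branch 2.1.1 (add (p1 == p4), !(p1 || (p1 && p3))):
            !(p1 || (p1 && p3)): α-rule — add !p1, !(p1 && p3).
            × closes — contains both p1 and !p1.
          branch 2.1.2 (add !(p1 == p4), (p1 || (p1 && p3))):
            !(p1 == p4): β-rule — branch into p1, !p4  //  !p1, p4.
              branch 2.1.2.1 (add p1, !p4):
                × closes — contains both p4 and !p4.
              branch 2.1.2.2 (add !p1, p4):
                × closes — contains both p1 and !p1.
      branch 2.2 (add (p2 == p1)):
        !((p1 == p4) == (p1 || (p1 && p3))): β-rule — branch into (p1 == p4), !(p1 || (p1 && p3))  //  !(p1 == p4), (p1 || (p1 && p3)).
          branch 2.2.1 (add (p1 == p4), !(p1 || (p1 && p3))):
            !(p1 || (p1 && p3)): α-rule — add !p1, !(p1 && p3).
            × closes — contains both p1 and !p1.
          branch 2.2.2 (add !(p1 == p4), (p1 || (p1 && p3))):
            (p2 == p1): β-rule — branch into p2, p1  //  !p2, !p1.
              branch 2.2.2.1 (add p2, p1):
                !(p1 == p4): β-rule — branch into p1, !p4  //  !p1, p4.
                  branch 2.2.2.1.1 (add p1, !p4):
                    × closes — contains both p4 and !p4.
                  branch 2.2.2.1.2 (add !p1, p4):
                    × closes — contains both p1 and !p1.
              branch 2.2.2.2 (add !p2, !p1):
                × closes — contains both p2 and !p2.
All 14 branches close.
Every branch closed, so the premises entail the conclusion.

Yes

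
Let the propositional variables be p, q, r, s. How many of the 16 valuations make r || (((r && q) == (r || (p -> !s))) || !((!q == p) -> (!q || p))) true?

12

Initial set: {(r || (((r && q) == (r || (p -> !s))) || !((!q == p) -> (!q || p))))}.
(r || (((r && q) == (r || (p -> !s))) || !((!q == p) -> (!q || p)))): β-rule — branch into r  //  (((r && q) == (r || (p -> !s))) || !((!q == p) -> (!q || p))).
  branch 1 (add r):
    ○ open, literals {r=T}.
  branch 2 (add (((r && q) == (r || (p -> !s))) || !((!q == p) -> (!q || p)))):
    (((r && q) == (r || (p -> !s))) || !((!q == p) -> (!q || p))): β-rule — branch into ((r && q) == (r || (p -> !s)))  //  !((!q == p) -> (!q || p)).
      branch 2.1 (add ((r && q) == (r || (p -> !s)))):
        ((r && q) == (r || (p -> !s))): β-rule — branch into (r && q), (r || (p -> !s))  //  !(r && q), !(r || (p -> !s)).
          branch 2.1.1 (add (r && q), (r || (p -> !s))):
            (r && q): α-rule — add r, q.
            (r || (p -> !s)): β-rule — branch into r  //  (p -> !s).
              branch 2.1.1.1 (add r):
                ○ open, literals {q=T, r=T}.
              branch 2.1.1.2 (add (p -> !s)):
                (p -> !s): β-rule — branch into !p  //  !s.
                  branch 2.1.1.2.1 (add !p):
                    ○ open, literals {p=F, q=T, r=T}.
                  branch 2.1.1.2.2 (add !s):
                    ○ open, literals {q=T, r=T, s=F}.
          branch 2.1.2 (add !(r && q), !(r || (p -> !s))):
            !(r || (p -> !s)): α-rule — add !r, !(p -> !s).
            !(p -> !s): α-rule — add p, !!s.
            !(r && q): β-rule — branch into !r  //  !q.
              branch 2.1.2.1 (add !r):
                ○ open, literals {p=T, r=F, s=T}.
              branch 2.1.2.2 (add !q):
                ○ open, literals {p=T, q=F, r=F, s=T}.
      branch 2.2 (add !((!q == p) -> (!q || p))):
        !((!q == p) -> (!q || p)): α-rule — add (!q == p), !(!q || p).
        !(!q || p): α-rule — add !!q, !p.
        (!q == p): β-rule — branch into !q, p  //  !!q, !p.
          branch 2.2.1 (add !q, p):
            × closes — contains both q and !q.
          branch 2.2.2 (add !!q, !p):
            ○ open, literals {p=F, q=T}.
1 branch closed, 7 open.
Each open branch fixes some atoms; the unmentioned ones are free. Counting distinct full assignments: branch {r=T} (p, q, s) contributes 8 new; branch {q=T, r=T} (p, s) contributes 0 new; branch {p=F, q=T, r=T} (s) contributes 0 new; branch {q=T, r=T, s=F} (p) contributes 0 new; branch {p=T, r=F, s=T} (q) contributes 2 new; branch {p=T, q=F, r=F, s=T} (none free) contributes 0 new; branch {p=F, q=T} (r, s) contributes 2 new. Total: 12.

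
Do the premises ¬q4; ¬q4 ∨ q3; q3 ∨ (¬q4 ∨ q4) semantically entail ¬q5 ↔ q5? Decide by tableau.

No

Initial set: {¬q4; (¬q4 ∨ q3); (q3 ∨ (¬q4 ∨ q4)); ¬(¬q5 ↔ q5)}.
(¬q4 ∨ q3): β-rule — branch into ¬q4  //  q3.
  branch 1 (add ¬q4):
    (q3 ∨ (¬q4 ∨ q4)): β-rule — branch into q3  //  (¬q4 ∨ q4).
      branch 1.1 (add q3):
        ¬(¬q5 ↔ q5): β-rule — branch into ¬q5, ¬q5  //  ¬¬q5, q5.
          branch 1.1.1 (add ¬q5, ¬q5):
            ○ open, literals {q3=true, q4=false, q5=false}.
          branch 1.1.2 (add ¬¬q5, q5):
            ○ open, literals {q3=true, q4=false, q5=true}.
      branch 1.2 (add (¬q4 ∨ q4)):
        ¬(¬q5 ↔ q5): β-rule — branch into ¬q5, ¬q5  //  ¬¬q5, q5.
          branch 1.2.1 (add ¬q5, ¬q5):
            (¬q4 ∨ q4): β-rule — branch into ¬q4  //  q4.
              branch 1.2.1.1 (add ¬q4):
                ○ open, literals {q4=false, q5=false}.
              branch 1.2.1.2 (add q4):
                × closes — contains both q4 and ¬q4.
          branch 1.2.2 (add ¬¬q5, q5):
            (¬q4 ∨ q4): β-rule — branch into ¬q4  //  q4.
              branch 1.2.2.1 (add ¬q4):
                ○ open, literals {q4=false, q5=true}.
              branch 1.2.2.2 (add q4):
                × closes — contains both q4 and ¬q4.
  branch 2 (add q3):
    (q3 ∨ (¬q4 ∨ q4)): β-rule — branch into q3  //  (¬q4 ∨ q4).
      branch 2.1 (add q3):
        ¬(¬q5 ↔ q5): β-rule — branch into ¬q5, ¬q5  //  ¬¬q5, q5.
          branch 2.1.1 (add ¬q5, ¬q5):
            ○ open, literals {q3=true, q4=false, q5=false}.
          branch 2.1.2 (add ¬¬q5, q5):
            ○ open, literals {q3=true, q4=false, q5=true}.
      branch 2.2 (add (¬q4 ∨ q4)):
        ¬(¬q5 ↔ q5): β-rule — branch into ¬q5, ¬q5  //  ¬¬q5, q5.
          branch 2.2.1 (add ¬q5, ¬q5):
            (¬q4 ∨ q4): β-rule — branch into ¬q4  //  q4.
              branch 2.2.1.1 (add ¬q4):
                ○ open, literals {q3=true, q4=false, q5=false}.
              branch 2.2.1.2 (add q4):
                × closes — contains both q4 and ¬q4.
          branch 2.2.2 (add ¬¬q5, q5):
            (¬q4 ∨ q4): β-rule — branch into ¬q4  //  q4.
              branch 2.2.2.1 (add ¬q4):
                ○ open, literals {q3=true, q4=false, q5=true}.
              branch 2.2.2.2 (add q4):
                × closes — contains both q4 and ¬q4.
4 branches closed, 8 open.
An open branch gives a countermodel: q3=true, q4=false, q5=false (unmentioned atoms arbitrary); the premises hold there but the conclusion fails.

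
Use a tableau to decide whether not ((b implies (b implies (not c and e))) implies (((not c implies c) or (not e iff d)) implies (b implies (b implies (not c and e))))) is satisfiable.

Unsatisfiable

Initial set: {T not ((b implies (b implies (not c and e))) implies (((not c implies c) or (not e iff d)) implies (b implies (b implies (not c and e)))))}.
T not ((b implies (b implies (not c and e))) implies (((not c implies c) or (not e iff d)) implies (b implies (b implies (not c and e))))): α-rule — add T (b implies (b implies (not c and e))), F (((not c implies c) or (not e iff d)) implies (b implies (b implies (not c and e)))).
F (((not c implies c) or (not e iff d)) implies (b implies (b implies (not c and e)))): α-rule — add T ((not c implies c) or (not e iff d)), F (b implies (b implies (not c and e))).
F (b implies (b implies (not c and e))): α-rule — add T b, F (b implies (not c and e)).
F (b implies (not c and e)): α-rule — add T b, F (not c and e).
T (b implies (b implies (not c and e))): β-rule — branch into F b  //  T (b implies (not c and e)).
  branch 1 (add F b):
    × closes — contains both b and not b.
  branch 2 (add T (b implies (not c and e))):
    T ((not c implies c) or (not e iff d)): β-rule — branch into T (not c implies c)  //  T (not e iff d).
      branch 2.1 (add T (not c implies c)):
        F (not c and e): β-rule — branch into F not c  //  F e.
          branch 2.1.1 (add F not c):
            T (b implies (not c and e)): β-rule — branch into F b  //  T (not c and e).
              branch 2.1.1.1 (add F b):
                × closes — contains both b and not b.
              branch 2.1.1.2 (add T (not c and e)):
                T (not c and e): α-rule — add T not c, T e.
                × closes — contains both c and not c.
          branch 2.1.2 (add F e):
            T (b implies (not c and e)): β-rule — branch into F b  //  T (not c and e).
              branch 2.1.2.1 (add F b):
                × closes — contains both b and not b.
              branch 2.1.2.2 (add T (not c and e)):
                T (not c and e): α-rule — add T not c, T e.
                × closes — contains both e and not e.
      branch 2.2 (add T (not e iff d)):
        F (not c and e): β-rule — branch into F not c  //  F e.
          branch 2.2.1 (add F not c):
            T (b implies (not c and e)): β-rule — branch into F b  //  T (not c and e).
              branch 2.2.1.1 (add F b):
                × closes — contains both b and not b.
              branch 2.2.1.2 (add T (not c and e)):
                T (not c and e): α-rule — add T not c, T e.
                × closes — contains both c and not c.
          branch 2.2.2 (add F e):
            T (b implies (not c and e)): β-rule — branch into F b  //  T (not c and e).
              branch 2.2.2.1 (add F b):
                × closes — contains both b and not b.
              branch 2.2.2.2 (add T (not c and e)):
                T (not c and e): α-rule — add T not c, T e.
                × closes — contains both e and not e.
All 9 branches close.
Every branch closed; the formula is unsatisfiable.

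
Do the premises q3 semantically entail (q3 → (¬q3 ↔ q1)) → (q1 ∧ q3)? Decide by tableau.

No

Initial set: {q3; ¬((q3 → (¬q3 ↔ q1)) → (q1 ∧ q3))}.
¬((q3 → (¬q3 ↔ q1)) → (q1 ∧ q3)): α-rule — add (q3 → (¬q3 ↔ q1)), ¬(q1 ∧ q3).
(q3 → (¬q3 ↔ q1)): β-rule — branch into ¬q3  //  (¬q3 ↔ q1).
  branch 1 (add ¬q3):
    × closes — contains both q3 and ¬q3.
  branch 2 (add (¬q3 ↔ q1)):
    ¬(q1 ∧ q3): β-rule — branch into ¬q1  //  ¬q3.
      branch 2.1 (add ¬q1):
        (¬q3 ↔ q1): β-rule — branch into ¬q3, q1  //  ¬¬q3, ¬q1.
          branch 2.1.1 (add ¬q3, q1):
            × closes — contains both q3 and ¬q3.
          branch 2.1.2 (add ¬¬q3, ¬q1):
            ○ open, literals {q1=0, q3=1}.
      branch 2.2 (add ¬q3):
        × closes — contains both q3 and ¬q3.
3 branches closed, 1 open.
An open branch gives a countermodel: q1=0, q3=1 (unmentioned atoms arbitrary); the premises hold there but the conclusion fails.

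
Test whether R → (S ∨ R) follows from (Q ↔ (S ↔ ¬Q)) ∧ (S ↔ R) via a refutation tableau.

Initial set: {((Q ↔ (S ↔ ¬Q)) ∧ (S ↔ R)); ¬(R → (S ∨ R))}.
((Q ↔ (S ↔ ¬Q)) ∧ (S ↔ R)): α-rule — add (Q ↔ (S ↔ ¬Q)), (S ↔ R).
¬(R → (S ∨ R)): α-rule — add R, ¬(S ∨ R).
¬(S ∨ R): α-rule — add ¬S, ¬R.
× closes — contains both R and ¬R.
All 1 branch closes.
Every branch closed, so the premises entail the conclusion.

Yes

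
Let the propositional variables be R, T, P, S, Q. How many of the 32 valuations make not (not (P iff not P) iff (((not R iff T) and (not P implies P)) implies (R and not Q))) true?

Initial set: {not (not (P iff not P) iff (((not R iff T) and (not P implies P)) implies (R and not Q)))}.
not (not (P iff not P) iff (((not R iff T) and (not P implies P)) implies (R and not Q))): β-rule — branch into not (P iff not P), not (((not R iff T) and (not P implies P)) implies (R and not Q))  //  not not (P iff not P), (((not R iff T) and (not P implies P)) implies (R and not Q)).
  branch 1 (add not (P iff not P), not (((not R iff T) and (not P implies P)) implies (R and not Q))):
    not (((not R iff T) and (not P implies P)) implies (R and not Q)): α-rule — add ((not R iff T) and (not P implies P)), not (R and not Q).
    ((not R iff T) and (not P implies P)): α-rule — add (not R iff T), (not P implies P).
    not (P iff not P): β-rule — branch into P, not not P  //  not P, not P.
      branch 1.1 (add P, not not P):
        not (R and not Q): β-rule — branch into not R  //  not not Q.
          branch 1.1.1 (add not R):
            (not R iff T): β-rule — branch into not R, T  //  not not R, not T.
              branch 1.1.1.1 (add not R, T):
                (not P implies P): β-rule — branch into not not P  //  P.
                  branch 1.1.1.1.1 (add not not P):
                    ○ open, literals {P=1, R=0, T=1}.
                  branch 1.1.1.1.2 (add P):
                    ○ open, literals {P=1, R=0, T=1}.
              branch 1.1.1.2 (add not not R, not T):
                × closes — contains both R and not R.
          branch 1.1.2 (add not not Q):
            (not R iff T): β-rule — branch into not R, T  //  not not R, not T.
              branch 1.1.2.1 (add not R, T):
                (not P implies P): β-rule — branch into not not P  //  P.
                  branch 1.1.2.1.1 (add not not P):
                    ○ open, literals {P=1, Q=1, R=0, T=1}.
                  branch 1.1.2.1.2 (add P):
                    ○ open, literals {P=1, Q=1, R=0, T=1}.
              branch 1.1.2.2 (add not not R, not T):
                (not P implies P): β-rule — branch into not not P  //  P.
                  branch 1.1.2.2.1 (add not not P):
                    ○ open, literals {P=1, Q=1, R=1, T=0}.
                  branch 1.1.2.2.2 (add P):
                    ○ open, literals {P=1, Q=1, R=1, T=0}.
      branch 1.2 (add not P, not P):
        not (R and not Q): β-rule — branch into not R  //  not not Q.
          branch 1.2.1 (add not R):
            (not R iff T): β-rule — branch into not R, T  //  not not R, not T.
              branch 1.2.1.1 (add not R, T):
                (not P implies P): β-rule — branch into not not P  //  P.
                  branch 1.2.1.1.1 (add not not P):
                    × closes — contains both P and not P.
                  branch 1.2.1.1.2 (add P):
                    × closes — contains both P and not P.
              branch 1.2.1.2 (add not not R, not T):
                × closes — contains both R and not R.
          branch 1.2.2 (add not not Q):
            (not R iff T): β-rule — branch into not R, T  //  not not R, not T.
              branch 1.2.2.1 (add not R, T):
                (not P implies P): β-rule — branch into not not P  //  P.
                  branch 1.2.2.1.1 (add not not P):
                    × closes — contains both P and not P.
                  branch 1.2.2.1.2 (add P):
                    × closes — contains both P and not P.
              branch 1.2.2.2 (add not not R, not T):
                (not P implies P): β-rule — branch into not not P  //  P.
                  branch 1.2.2.2.1 (add not not P):
                    × closes — contains both P and not P.
                  branch 1.2.2.2.2 (add P):
                    × closes — contains both P and not P.
  branch 2 (add not not (P iff not P), (((not R iff T) and (not P implies P)) implies (R and not Q))):
    not not (P iff not P): β-rule — branch into P, not P  //  not P, not not P.
      branch 2.1 (add P, not P):
        × closes — contains both P and not P.
      branch 2.2 (add not P, not not P):
        × closes — contains both P and not P.
10 branches closed, 6 open.
Each open branch fixes some atoms; the unmentioned ones are free. Counting distinct full assignments: branch {P=1, R=0, T=1} (S, Q) contributes 4 new; branch {P=1, R=0, T=1} (S, Q) contributes 0 new; branch {P=1, Q=1, R=0, T=1} (S) contributes 0 new; branch {P=1, Q=1, R=0, T=1} (S) contributes 0 new; branch {P=1, Q=1, R=1, T=0} (S) contributes 2 new; branch {P=1, Q=1, R=1, T=0} (S) contributes 0 new. Total: 6.

6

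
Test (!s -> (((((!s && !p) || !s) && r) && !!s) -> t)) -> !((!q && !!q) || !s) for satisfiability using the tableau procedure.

Satisfiable

Initial set: {((!s -> (((((!s && !p) || !s) && r) && !!s) -> t)) -> !((!q && !!q) || !s))}.
((!s -> (((((!s && !p) || !s) && r) && !!s) -> t)) -> !((!q && !!q) || !s)): β-rule — branch into !(!s -> (((((!s && !p) || !s) && r) && !!s) -> t))  //  !((!q && !!q) || !s).
  branch 1 (add !(!s -> (((((!s && !p) || !s) && r) && !!s) -> t))):
    !(!s -> (((((!s && !p) || !s) && r) && !!s) -> t)): α-rule — add !s, !(((((!s && !p) || !s) && r) && !!s) -> t).
    !(((((!s && !p) || !s) && r) && !!s) -> t): α-rule — add ((((!s && !p) || !s) && r) && !!s), !t.
    ((((!s && !p) || !s) && r) && !!s): α-rule — add (((!s && !p) || !s) && r), !!s.
    (((!s && !p) || !s) && r): α-rule — add ((!s && !p) || !s), r.
    !!s: drop double negation, giving s.
    × closes — contains both s and !s.
  branch 2 (add !((!q && !!q) || !s)):
    !((!q && !!q) || !s): α-rule — add !(!q && !!q), !!s.
    !(!q && !!q): β-rule — branch into !!q  //  !!!q.
      branch 2.1 (add !!q):
        ○ open, literals {q=T, s=T}.
      branch 2.2 (add !!!q):
        !!!q: drop double negation, giving !q.
        ○ open, literals {q=F, s=T}.
1 branch closed, 2 open.
An open branch gives a satisfying assignment: q=T, s=T.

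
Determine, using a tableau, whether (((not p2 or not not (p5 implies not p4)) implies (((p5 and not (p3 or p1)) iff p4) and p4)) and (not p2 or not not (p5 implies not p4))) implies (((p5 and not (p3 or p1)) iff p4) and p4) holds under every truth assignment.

Valid

Assume the negation and expand:
Initial set: {F ((((not p2 or not not (p5 implies not p4)) implies (((p5 and not (p3 or p1)) iff p4) and p4)) and (not p2 or not not (p5 implies not p4))) implies (((p5 and not (p3 or p1)) iff p4) and p4))}.
F ((((not p2 or not not (p5 implies not p4)) implies (((p5 and not (p3 or p1)) iff p4) and p4)) and (not p2 or not not (p5 implies not p4))) implies (((p5 and not (p3 or p1)) iff p4) and p4)): α-rule — add T (((not p2 or not not (p5 implies not p4)) implies (((p5 and not (p3 or p1)) iff p4) and p4)) and (not p2 or not not (p5 implies not p4))), F (((p5 and not (p3 or p1)) iff p4) and p4).
T (((not p2 or not not (p5 implies not p4)) implies (((p5 and not (p3 or p1)) iff p4) and p4)) and (not p2 or not not (p5 implies not p4))): α-rule — add T ((not p2 or not not (p5 implies not p4)) implies (((p5 and not (p3 or p1)) iff p4) and p4)), T (not p2 or not not (p5 implies not p4)).
F (((p5 and not (p3 or p1)) iff p4) and p4): β-rule — branch into F ((p5 and not (p3 or p1)) iff p4)  //  F p4.
  branch 1 (add F ((p5 and not (p3 or p1)) iff p4)):
    T ((not p2 or not not (p5 implies not p4)) implies (((p5 and not (p3 or p1)) iff p4) and p4)): β-rule — branch into F (not p2 or not not (p5 implies not p4))  //  T (((p5 and not (p3 or p1)) iff p4) and p4).
      branch 1.1 (add F (not p2 or not not (p5 implies not p4))):
        F (not p2 or not not (p5 implies not p4)): α-rule — add F not p2, F not not (p5 implies not p4).
        F not not (p5 implies not p4): drop double negation, giving F (p5 implies not p4).
        F (p5 implies not p4): α-rule — add T p5, F not p4.
        T (not p2 or not not (p5 implies not p4)): β-rule — branch into T not p2  //  T not not (p5 implies not p4).
          branch 1.1.1 (add T not p2):
            × closes — contains both p2 and not p2.
          branch 1.1.2 (add T not not (p5 implies not p4)):
            T not not (p5 implies not p4): drop double negation, giving T (p5 implies not p4).
            F ((p5 and not (p3 or p1)) iff p4): β-rule — branch into T (p5 and not (p3 or p1)), F p4  //  F (p5 and not (p3 or p1)), T p4.
              branch 1.1.2.1 (add T (p5 and not (p3 or p1)), F p4):
                × closes — contains both p4 and not p4.
              branch 1.1.2.2 (add F (p5 and not (p3 or p1)), T p4):
                T (p5 implies not p4): β-rule — branch into F p5  //  T not p4.
                  branch 1.1.2.2.1 (add F p5):
                    × closes — contains both p5 and not p5.
                  branch 1.1.2.2.2 (add T not p4):
                    × closes — contains both p4 and not p4.
      branch 1.2 (add T (((p5 and not (p3 or p1)) iff p4) and p4)):
        T (((p5 and not (p3 or p1)) iff p4) and p4): α-rule — add T ((p5 and not (p3 or p1)) iff p4), T p4.
        T (not p2 or not not (p5 implies not p4)): β-rule — branch into T not p2  //  T not not (p5 implies not p4).
          branch 1.2.1 (add T not p2):
            F ((p5 and not (p3 or p1)) iff p4): β-rule — branch into T (p5 and not (p3 or p1)), F p4  //  F (p5 and not (p3 or p1)), T p4.
              branch 1.2.1.1 (add T (p5 and not (p3 or p1)), F p4):
                × closes — contains both p4 and not p4.
              branch 1.2.1.2 (add F (p5 and not (p3 or p1)), T p4):
                T ((p5 and not (p3 or p1)) iff p4): β-rule — branch into T (p5 and not (p3 or p1)), T p4  //  F (p5 and not (p3 or p1)), F p4.
                  branch 1.2.1.2.1 (add T (p5 and not (p3 or p1)), T p4):
                    T (p5 and not (p3 or p1)): α-rule — add T p5, T not (p3 or p1).
                    T not (p3 or p1): α-rule — add F p3, F p1.
                    F (p5 and not (p3 or p1)): β-rule — branch into F p5  //  F not (p3 or p1).
                      branch 1.2.1.2.1.1 (add F p5):
                        × closes — contains both p5 and not p5.
                      branch 1.2.1.2.1.2 (add F not (p3 or p1)):
                        F not (p3 or p1): β-rule — branch into T p3  //  T p1.
                          branch 1.2.1.2.1.2.1 (add T p3):
                            × closes — contains both p3 and not p3.
                          branch 1.2.1.2.1.2.2 (add T p1):
                            × closes — contains both p1 and not p1.
                  branch 1.2.1.2.2 (add F (p5 and not (p3 or p1)), F p4):
                    × closes — contains both p4 and not p4.
          branch 1.2.2 (add T not not (p5 implies not p4)):
            T not not (p5 implies not p4): drop double negation, giving T (p5 implies not p4).
            F ((p5 and not (p3 or p1)) iff p4): β-rule — branch into T (p5 and not (p3 or p1)), F p4  //  F (p5 and not (p3 or p1)), T p4.
              branch 1.2.2.1 (add T (p5 and not (p3 or p1)), F p4):
                × closes — contains both p4 and not p4.
              branch 1.2.2.2 (add F (p5 and not (p3 or p1)), T p4):
                T ((p5 and not (p3 or p1)) iff p4): β-rule — branch into T (p5 and not (p3 or p1)), T p4  //  F (p5 and not (p3 or p1)), F p4.
                  branch 1.2.2.2.1 (add T (p5 and not (p3 or p1)), T p4):
                    T (p5 and not (p3 or p1)): α-rule — add T p5, T not (p3 or p1).
                    T not (p3 or p1): α-rule — add F p3, F p1.
                    T (p5 implies not p4): β-rule — branch into F p5  //  T not p4.
                      branch 1.2.2.2.1.1 (add F p5):
                        × closes — contains both p5 and not p5.
                      branch 1.2.2.2.1.2 (add T not p4):
                        × closes — contains both p4 and not p4.
                  branch 1.2.2.2.2 (add F (p5 and not (p3 or p1)), F p4):
                    × closes — contains both p4 and not p4.
  branch 2 (add F p4):
    T ((not p2 or not not (p5 implies not p4)) implies (((p5 and not (p3 or p1)) iff p4) and p4)): β-rule — branch into F (not p2 or not not (p5 implies not p4))  //  T (((p5 and not (p3 or p1)) iff p4) and p4).
      branch 2.1 (add F (not p2 or not not (p5 implies not p4))):
        F (not p2 or not not (p5 implies not p4)): α-rule — add F not p2, F not not (p5 implies not p4).
        F not not (p5 implies not p4): drop double negation, giving F (p5 implies not p4).
        F (p5 implies not p4): α-rule — add T p5, F not p4.
        × closes — contains both p4 and not p4.
      branch 2.2 (add T (((p5 and not (p3 or p1)) iff p4) and p4)):
        T (((p5 and not (p3 or p1)) iff p4) and p4): α-rule — add T ((p5 and not (p3 or p1)) iff p4), T p4.
        × closes — contains both p4 and not p4.
All 15 branches close.
Every branch closed, so the negation is unsatisfiable and the formula is valid.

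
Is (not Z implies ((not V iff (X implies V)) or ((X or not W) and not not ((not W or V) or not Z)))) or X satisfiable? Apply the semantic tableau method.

Initial set: {((not Z implies ((not V iff (X implies V)) or ((X or not W) and not not ((not W or V) or not Z)))) or X)}.
((not Z implies ((not V iff (X implies V)) or ((X or not W) and not not ((not W or V) or not Z)))) or X): β-rule — branch into (not Z implies ((not V iff (X implies V)) or ((X or not W) and not not ((not W or V) or not Z))))  //  X.
  branch 1 (add (not Z implies ((not V iff (X implies V)) or ((X or not W) and not not ((not W or V) or not Z))))):
    (not Z implies ((not V iff (X implies V)) or ((X or not W) and not not ((not W or V) or not Z)))): β-rule — branch into not not Z  //  ((not V iff (X implies V)) or ((X or not W) and not not ((not W or V) or not Z))).
      branch 1.1 (add not not Z):
        ○ open, literals {Z=T}.
      branch 1.2 (add ((not V iff (X implies V)) or ((X or not W) and not not ((not W or V) or not Z)))):
        ((not V iff (X implies V)) or ((X or not W) and not not ((not W or V) or not Z))): β-rule — branch into (not V iff (X implies V))  //  ((X or not W) and not not ((not W or V) or not Z)).
          branch 1.2.1 (add (not V iff (X implies V))):
            (not V iff (X implies V)): β-rule — branch into not V, (X implies V)  //  not not V, not (X implies V).
              branch 1.2.1.1 (add not V, (X implies V)):
                (X implies V): β-rule — branch into not X  //  V.
                  branch 1.2.1.1.1 (add not X):
                    ○ open, literals {V=F, X=F}.
                  branch 1.2.1.1.2 (add V):
                    × closes — contains both V and not V.
              branch 1.2.1.2 (add not not V, not (X implies V)):
                not (X implies V): α-rule — add X, not V.
                × closes — contains both V and not V.
          branch 1.2.2 (add ((X or not W) and not not ((not W or V) or not Z))):
            ((X or not W) and not not ((not W or V) or not Z)): α-rule — add (X or not W), not not ((not W or V) or not Z).
            not not ((not W or V) or not Z): drop double negation, giving ((not W or V) or not Z).
            (X or not W): β-rule — branch into X  //  not W.
              branch 1.2.2.1 (add X):
                ((not W or V) or not Z): β-rule — branch into (not W or V)  //  not Z.
                  branch 1.2.2.1.1 (add (not W or V)):
                    (not W or V): β-rule — branch into not W  //  V.
                      branch 1.2.2.1.1.1 (add not W):
                        ○ open, literals {W=F, X=T}.
                      branch 1.2.2.1.1.2 (add V):
                        ○ open, literals {V=T, X=T}.
                  branch 1.2.2.1.2 (add not Z):
                    ○ open, literals {X=T, Z=F}.
              branch 1.2.2.2 (add not W):
                ((not W or V) or not Z): β-rule — branch into (not W or V)  //  not Z.
                  branch 1.2.2.2.1 (add (not W or V)):
                    (not W or V): β-rule — branch into not W  //  V.
                      branch 1.2.2.2.1.1 (add not W):
                        ○ open, literals {W=F}.
                      branch 1.2.2.2.1.2 (add V):
                        ○ open, literals {V=T, W=F}.
                  branch 1.2.2.2.2 (add not Z):
                    ○ open, literals {W=F, Z=F}.
  branch 2 (add X):
    ○ open, literals {X=T}.
2 branches closed, 9 open.
An open branch gives a satisfying assignment: Z=T.

Satisfiable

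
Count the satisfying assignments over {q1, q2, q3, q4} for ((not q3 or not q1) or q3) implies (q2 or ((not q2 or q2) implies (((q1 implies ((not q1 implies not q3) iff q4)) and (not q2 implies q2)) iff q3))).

Initial set: {(((not q3 or not q1) or q3) implies (q2 or ((not q2 or q2) implies (((q1 implies ((not q1 implies not q3) iff q4)) and (not q2 implies q2)) iff q3))))}.
(((not q3 or not q1) or q3) implies (q2 or ((not q2 or q2) implies (((q1 implies ((not q1 implies not q3) iff q4)) and (not q2 implies q2)) iff q3)))): β-rule — branch into not ((not q3 or not q1) or q3)  //  (q2 or ((not q2 or q2) implies (((q1 implies ((not q1 implies not q3) iff q4)) and (not q2 implies q2)) iff q3))).
  branch 1 (add not ((not q3 or not q1) or q3)):
    not ((not q3 or not q1) or q3): α-rule — add not (not q3 or not q1), not q3.
    not (not q3 or not q1): α-rule — add not not q3, not not q1.
    × closes — contains both q3 and not q3.
  branch 2 (add (q2 or ((not q2 or q2) implies (((q1 implies ((not q1 implies not q3) iff q4)) and (not q2 implies q2)) iff q3)))):
    (q2 or ((not q2 or q2) implies (((q1 implies ((not q1 implies not q3) iff q4)) and (not q2 implies q2)) iff q3))): β-rule — branch into q2  //  ((not q2 or q2) implies (((q1 implies ((not q1 implies not q3) iff q4)) and (not q2 implies q2)) iff q3)).
      branch 2.1 (add q2):
        ○ open, literals {q2=1}.
      branch 2.2 (add ((not q2 or q2) implies (((q1 implies ((not q1 implies not q3) iff q4)) and (not q2 implies q2)) iff q3))):
        ((not q2 or q2) implies (((q1 implies ((not q1 implies not q3) iff q4)) and (not q2 implies q2)) iff q3)): β-rule — branch into not (not q2 or q2)  //  (((q1 implies ((not q1 implies not q3) iff q4)) and (not q2 implies q2)) iff q3).
          branch 2.2.1 (add not (not q2 or q2)):
            not (not q2 or q2): α-rule — add not not q2, not q2.
            × closes — contains both q2 and not q2.
          branch 2.2.2 (add (((q1 implies ((not q1 implies not q3) iff q4)) and (not q2 implies q2)) iff q3)):
            (((q1 implies ((not q1 implies not q3) iff q4)) and (not q2 implies q2)) iff q3): β-rule — branch into ((q1 implies ((not q1 implies not q3) iff q4)) and (not q2 implies q2)), q3  //  not ((q1 implies ((not q1 implies not q3) iff q4)) and (not q2 implies q2)), not q3.
              branch 2.2.2.1 (add ((q1 implies ((not q1 implies not q3) iff q4)) and (not q2 implies q2)), q3):
                ((q1 implies ((not q1 implies not q3) iff q4)) and (not q2 implies q2)): α-rule — add (q1 implies ((not q1 implies not q3) iff q4)), (not q2 implies q2).
                (q1 implies ((not q1 implies not q3) iff q4)): β-rule — branch into not q1  //  ((not q1 implies not q3) iff q4).
                  branch 2.2.2.1.1 (add not q1):
                    (not q2 implies q2): β-rule — branch into not not q2  //  q2.
                      branch 2.2.2.1.1.1 (add not not q2):
                        ○ open, literals {q1=0, q2=1, q3=1}.
                      branch 2.2.2.1.1.2 (add q2):
                        ○ open, literals {q1=0, q2=1, q3=1}.
                  branch 2.2.2.1.2 (add ((not q1 implies not q3) iff q4)):
                    (not q2 implies q2): β-rule — branch into not not q2  //  q2.
                      branch 2.2.2.1.2.1 (add not not q2):
                        ((not q1 implies not q3) iff q4): β-rule — branch into (not q1 implies not q3), q4  //  not (not q1 implies not q3), not q4.
                          branch 2.2.2.1.2.1.1 (add (not q1 implies not q3), q4):
                            (not q1 implies not q3): β-rule — branch into not not q1  //  not q3.
                              branch 2.2.2.1.2.1.1.1 (add not not q1):
                                ○ open, literals {q1=1, q2=1, q3=1, q4=1}.
                              branch 2.2.2.1.2.1.1.2 (add not q3):
                                × closes — contains both q3 and not q3.
                          branch 2.2.2.1.2.1.2 (add not (not q1 implies not q3), not q4):
                            not (not q1 implies not q3): α-rule — add not q1, not not q3.
                            ○ open, literals {q1=0, q2=1, q3=1, q4=0}.
                      branch 2.2.2.1.2.2 (add q2):
                        ((not q1 implies not q3) iff q4): β-rule — branch into (not q1 implies not q3), q4  //  not (not q1 implies not q3), not q4.
                          branch 2.2.2.1.2.2.1 (add (not q1 implies not q3), q4):
                            (not q1 implies not q3): β-rule — branch into not not q1  //  not q3.
                              branch 2.2.2.1.2.2.1.1 (add not not q1):
                                ○ open, literals {q1=1, q2=1, q3=1, q4=1}.
                              branch 2.2.2.1.2.2.1.2 (add not q3):
                                × closes — contains both q3 and not q3.
                          branch 2.2.2.1.2.2.2 (add not (not q1 implies not q3), not q4):
                            not (not q1 implies not q3): α-rule — add not q1, not not q3.
                            ○ open, literals {q1=0, q2=1, q3=1, q4=0}.
              branch 2.2.2.2 (add not ((q1 implies ((not q1 implies not q3) iff q4)) and (not q2 implies q2)), not q3):
                not ((q1 implies ((not q1 implies not q3) iff q4)) and (not q2 implies q2)): β-rule — branch into not (q1 implies ((not q1 implies not q3) iff q4))  //  not (not q2 implies q2).
                  branch 2.2.2.2.1 (add not (q1 implies ((not q1 implies not q3) iff q4))):
                    not (q1 implies ((not q1 implies not q3) iff q4)): α-rule — add q1, not ((not q1 implies not q3) iff q4).
                    not ((not q1 implies not q3) iff q4): β-rule — branch into (not q1 implies not q3), not q4  //  not (not q1 implies not q3), q4.
                      branch 2.2.2.2.1.1 (add (not q1 implies not q3), not q4):
                        (not q1 implies not q3): β-rule — branch into not not q1  //  not q3.
                          branch 2.2.2.2.1.1.1 (add not not q1):
                            ○ open, literals {q1=1, q3=0, q4=0}.
                          branch 2.2.2.2.1.1.2 (add not q3):
                            ○ open, literals {q1=1, q3=0, q4=0}.
                      branch 2.2.2.2.1.2 (add not (not q1 implies not q3), q4):
                        not (not q1 implies not q3): α-rule — add not q1, not not q3.
                        × closes — contains both q1 and not q1.
                  branch 2.2.2.2.2 (add not (not q2 implies q2)):
                    not (not q2 implies q2): α-rule — add not q2, not q2.
                    ○ open, literals {q2=0, q3=0}.
5 branches closed, 10 open.
Each open branch fixes some atoms; the unmentioned ones are free. Counting distinct full assignments: branch {q2=1} (q1, q3, q4) contributes 8 new; branch {q1=0, q2=1, q3=1} (q4) contributes 0 new; branch {q1=0, q2=1, q3=1} (q4) contributes 0 new; branch {q1=1, q2=1, q3=1, q4=1} (none free) contributes 0 new; branch {q1=0, q2=1, q3=1, q4=0} (none free) contributes 0 new; branch {q1=1, q2=1, q3=1, q4=1} (none free) contributes 0 new; branch {q1=0, q2=1, q3=1, q4=0} (none free) contributes 0 new; branch {q1=1, q3=0, q4=0} (q2) contributes 1 new; branch {q1=1, q3=0, q4=0} (q2) contributes 0 new; branch {q2=0, q3=0} (q1, q4) contributes 3 new. Total: 12.

12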